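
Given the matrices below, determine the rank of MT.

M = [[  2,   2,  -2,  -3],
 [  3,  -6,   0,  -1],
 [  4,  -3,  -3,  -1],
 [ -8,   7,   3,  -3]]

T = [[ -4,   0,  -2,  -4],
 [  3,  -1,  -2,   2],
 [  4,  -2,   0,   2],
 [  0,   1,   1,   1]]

3

First compute MT:
[[-10,  -1, -11, -11],
 [-30,   5,   5, -25],
 [-37,   8,  -3, -29],
 [ 65, -16,  -1,  49]]
Now row reduce the product.
R2 ← R2 − (3)·R1: [0, 8, 38, 8]
R3 ← R3 − (37/10)·R1: [0, 117/10, 377/10, 117/10]
R4 ← R4 + (13/2)·R1: [0, -45/2, -145/2, -45/2]
R3 ← R3 − (117/80)·R2: [0, 0, -143/8, 0]
R4 ← R4 + (45/16)·R2: [0, 0, 275/8, 0]
R4 ← R4 + (25/13)·R3: [0, 0, 0, 0]
3 nonzero rows, so rank(MT) = 3.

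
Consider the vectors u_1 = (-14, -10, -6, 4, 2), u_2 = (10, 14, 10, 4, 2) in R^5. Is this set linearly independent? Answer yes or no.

Form the matrix with these vectors as rows and row reduce.
R2 ← R2 + (5/7)·R1: [0, 48/7, 40/7, 48/7, 24/7]
2 nonzero rows, so the 2 vectors span a space of dimension 2.
Since 2 = 2, the vectors are linearly independent.

yes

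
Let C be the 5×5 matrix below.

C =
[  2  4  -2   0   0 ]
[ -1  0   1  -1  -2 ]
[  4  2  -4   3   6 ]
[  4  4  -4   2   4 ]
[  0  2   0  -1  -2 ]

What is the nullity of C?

3

Row reduce to echelon form.
R2 ← R2 + (1/2)·R1: [0, 2, 0, -1, -2]
R3 ← R3 − (2)·R1: [0, -6, 0, 3, 6]
R4 ← R4 − (2)·R1: [0, -4, 0, 2, 4]
R3 ← R3 + (3)·R2: [0, 0, 0, 0, 0]
R4 ← R4 + (2)·R2: [0, 0, 0, 0, 0]
R5 ← R5 − R2: [0, 0, 0, 0, 0]
2 nonzero rows, so rank(C) = 2.
C has 5 columns; by rank–nullity, nullity = 5 − 2 = 3.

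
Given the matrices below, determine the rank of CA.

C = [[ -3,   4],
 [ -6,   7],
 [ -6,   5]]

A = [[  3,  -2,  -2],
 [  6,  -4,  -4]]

First compute CA:
[[ 15, -10, -10],
 [ 24, -16, -16],
 [ 12,  -8,  -8]]
Now row reduce the product.
R2 ← R2 − (8/5)·R1: [0, 0, 0]
R3 ← R3 − (4/5)·R1: [0, 0, 0]
1 nonzero row, so rank(CA) = 1.

1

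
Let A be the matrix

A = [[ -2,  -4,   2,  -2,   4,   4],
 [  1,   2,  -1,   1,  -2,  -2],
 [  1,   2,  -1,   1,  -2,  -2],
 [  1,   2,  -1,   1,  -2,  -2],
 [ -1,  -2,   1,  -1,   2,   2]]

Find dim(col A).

Row reduce to echelon form.
R2 ← R2 + (1/2)·R1: [0, 0, 0, 0, 0, 0]
R3 ← R3 + (1/2)·R1: [0, 0, 0, 0, 0, 0]
R4 ← R4 + (1/2)·R1: [0, 0, 0, 0, 0, 0]
R5 ← R5 − (1/2)·R1: [0, 0, 0, 0, 0, 0]
Echelon form has 1 nonzero row, so rank(A) = 1.
The column space has dimension equal to the rank: 1.

1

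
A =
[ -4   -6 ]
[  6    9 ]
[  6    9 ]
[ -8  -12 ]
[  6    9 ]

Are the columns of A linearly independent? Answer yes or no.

no

Row reduce A to echelon form.
R2 ← R2 + (3/2)·R1: [0, 0]
R3 ← R3 + (3/2)·R1: [0, 0]
R4 ← R4 − (2)·R1: [0, 0]
R5 ← R5 + (3/2)·R1: [0, 0]
1 pivot among 2 columns.
Only 1 < 2 pivot columns, so the columns are linearly dependent.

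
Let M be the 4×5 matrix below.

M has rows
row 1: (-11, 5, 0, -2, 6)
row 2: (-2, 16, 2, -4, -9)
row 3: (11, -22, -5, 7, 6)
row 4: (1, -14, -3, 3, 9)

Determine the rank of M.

Row reduce to echelon form.
R2 ← R2 − (2/11)·R1: [0, 166/11, 2, -40/11, -111/11]
R3 ← R3 + R1: [0, -17, -5, 5, 12]
R4 ← R4 + (1/11)·R1: [0, -149/11, -3, 31/11, 105/11]
R3 ← R3 + (187/166)·R2: [0, 0, -228/83, 75/83, 105/166]
R4 ← R4 + (149/166)·R2: [0, 0, -100/83, -37/83, 81/166]
R4 ← R4 − (25/57)·R3: [0, 0, 0, -16/19, 4/19]
Echelon form has 4 nonzero rows, so rank(M) = 4.

4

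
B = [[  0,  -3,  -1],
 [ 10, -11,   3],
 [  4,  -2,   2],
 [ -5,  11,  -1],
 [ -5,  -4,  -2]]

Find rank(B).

Row reduce to echelon form.
Swap R1 ↔ R2
R3 ← R3 − (2/5)·R1: [0, 12/5, 4/5]
R4 ← R4 + (1/2)·R1: [0, 11/2, 1/2]
R5 ← R5 + (1/2)·R1: [0, -19/2, -1/2]
R3 ← R3 + (4/5)·R2: [0, 0, 0]
R4 ← R4 + (11/6)·R2: [0, 0, -4/3]
R5 ← R5 − (19/6)·R2: [0, 0, 8/3]
Swap R3 ↔ R4
R5 ← R5 + (2)·R3: [0, 0, 0]
Echelon form has 3 nonzero rows, so rank(B) = 3.

3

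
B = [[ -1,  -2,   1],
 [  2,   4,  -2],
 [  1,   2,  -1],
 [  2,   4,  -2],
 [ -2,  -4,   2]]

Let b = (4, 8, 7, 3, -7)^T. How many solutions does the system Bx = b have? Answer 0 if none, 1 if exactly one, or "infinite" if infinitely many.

0

Row reduce the augmented matrix [B | b].
R2 ← R2 + (2)·R1: [0, 0, 0, 16]
R3 ← R3 + R1: [0, 0, 0, 11]
R4 ← R4 + (2)·R1: [0, 0, 0, 11]
R5 ← R5 − (2)·R1: [0, 0, 0, -15]
R3 ← R3 − (11/16)·R2: [0, 0, 0, 0]
R4 ← R4 − (11/16)·R2: [0, 0, 0, 0]
R5 ← R5 + (15/16)·R2: [0, 0, 0, 0]
The echelon form has 2 nonzero rows; the last pivot sits in the augmented column, so rank(B) = 1 but rank([B|b]) = 2.
Since the ranks differ, the system is inconsistent.
It has no solutions.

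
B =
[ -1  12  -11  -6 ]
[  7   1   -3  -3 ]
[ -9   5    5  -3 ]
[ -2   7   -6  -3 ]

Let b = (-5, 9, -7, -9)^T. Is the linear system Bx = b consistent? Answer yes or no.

Row reduce the augmented matrix [B | b].
R2 ← R2 + (7)·R1: [0, 85, -80, -45, -26]
R3 ← R3 − (9)·R1: [0, -103, 104, 51, 38]
R4 ← R4 − (2)·R1: [0, -17, 16, 9, 1]
R3 ← R3 + (103/85)·R2: [0, 0, 120/17, -60/17, 552/85]
R4 ← R4 + (1/5)·R2: [0, 0, 0, 0, -21/5]
The echelon form has 4 nonzero rows; the last pivot sits in the augmented column, so rank(B) = 3 but rank([B|b]) = 4.
Since the ranks differ, the system is inconsistent.

no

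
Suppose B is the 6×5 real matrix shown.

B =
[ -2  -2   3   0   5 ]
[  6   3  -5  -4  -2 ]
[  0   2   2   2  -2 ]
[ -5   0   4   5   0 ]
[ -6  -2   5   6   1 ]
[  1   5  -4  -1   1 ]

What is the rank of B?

5

Row reduce to echelon form.
R2 ← R2 + (3)·R1: [0, -3, 4, -4, 13]
R4 ← R4 − (5/2)·R1: [0, 5, -7/2, 5, -25/2]
R5 ← R5 − (3)·R1: [0, 4, -4, 6, -14]
R6 ← R6 + (1/2)·R1: [0, 4, -5/2, -1, 7/2]
R3 ← R3 + (2/3)·R2: [0, 0, 14/3, -2/3, 20/3]
R4 ← R4 + (5/3)·R2: [0, 0, 19/6, -5/3, 55/6]
R5 ← R5 + (4/3)·R2: [0, 0, 4/3, 2/3, 10/3]
R6 ← R6 + (4/3)·R2: [0, 0, 17/6, -19/3, 125/6]
R4 ← R4 − (19/28)·R3: [0, 0, 0, -17/14, 65/14]
R5 ← R5 − (2/7)·R3: [0, 0, 0, 6/7, 10/7]
R6 ← R6 − (17/28)·R3: [0, 0, 0, -83/14, 235/14]
R5 ← R5 + (12/17)·R4: [0, 0, 0, 0, 80/17]
R6 ← R6 − (83/17)·R4: [0, 0, 0, 0, -100/17]
R6 ← R6 + (5/4)·R5: [0, 0, 0, 0, 0]
Echelon form has 5 nonzero rows, so rank(B) = 5.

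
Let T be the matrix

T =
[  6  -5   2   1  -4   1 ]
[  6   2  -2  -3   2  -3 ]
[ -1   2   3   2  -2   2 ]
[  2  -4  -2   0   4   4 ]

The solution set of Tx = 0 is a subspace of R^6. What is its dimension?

2

Row reduce to echelon form.
R2 ← R2 − R1: [0, 7, -4, -4, 6, -4]
R3 ← R3 + (1/6)·R1: [0, 7/6, 10/3, 13/6, -8/3, 13/6]
R4 ← R4 − (1/3)·R1: [0, -7/3, -8/3, -1/3, 16/3, 11/3]
R3 ← R3 − (1/6)·R2: [0, 0, 4, 17/6, -11/3, 17/6]
R4 ← R4 + (1/3)·R2: [0, 0, -4, -5/3, 22/3, 7/3]
R4 ← R4 + R3: [0, 0, 0, 7/6, 11/3, 31/6]
4 nonzero rows, so rank(T) = 4.
T has 6 columns; by rank–nullity, nullity = 6 − 4 = 2.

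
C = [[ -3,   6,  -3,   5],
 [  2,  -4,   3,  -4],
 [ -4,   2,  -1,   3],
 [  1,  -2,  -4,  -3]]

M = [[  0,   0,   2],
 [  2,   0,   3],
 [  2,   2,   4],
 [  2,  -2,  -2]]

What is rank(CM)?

3

First compute CM:
[[ 16, -16, -10],
 [-10,  14,  12],
 [  8,  -8, -12],
 [-18,  -2, -14]]
Now row reduce the product.
R2 ← R2 + (5/8)·R1: [0, 4, 23/4]
R3 ← R3 − (1/2)·R1: [0, 0, -7]
R4 ← R4 + (9/8)·R1: [0, -20, -101/4]
R4 ← R4 + (5)·R2: [0, 0, 7/2]
R4 ← R4 + (1/2)·R3: [0, 0, 0]
3 nonzero rows, so rank(CM) = 3.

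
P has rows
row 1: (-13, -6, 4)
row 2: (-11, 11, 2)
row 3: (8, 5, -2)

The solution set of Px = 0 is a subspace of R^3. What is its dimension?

Row reduce to echelon form.
R2 ← R2 − (11/13)·R1: [0, 209/13, -18/13]
R3 ← R3 + (8/13)·R1: [0, 17/13, 6/13]
R3 ← R3 − (17/209)·R2: [0, 0, 120/209]
3 nonzero rows, so rank(P) = 3.
P has 3 columns; by rank–nullity, nullity = 3 − 3 = 0.

0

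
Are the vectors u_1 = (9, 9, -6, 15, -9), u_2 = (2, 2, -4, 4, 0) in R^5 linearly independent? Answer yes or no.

yes

Form the matrix with these vectors as rows and row reduce.
R2 ← R2 − (2/9)·R1: [0, 0, -8/3, 2/3, 2]
2 nonzero rows, so the 2 vectors span a space of dimension 2.
Since 2 = 2, the vectors are linearly independent.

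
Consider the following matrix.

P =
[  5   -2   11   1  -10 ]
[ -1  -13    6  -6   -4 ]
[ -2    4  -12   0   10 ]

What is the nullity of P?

Row reduce to echelon form.
R2 ← R2 + (1/5)·R1: [0, -67/5, 41/5, -29/5, -6]
R3 ← R3 + (2/5)·R1: [0, 16/5, -38/5, 2/5, 6]
R3 ← R3 + (16/67)·R2: [0, 0, -378/67, -66/67, 306/67]
3 nonzero rows, so rank(P) = 3.
P has 5 columns; by rank–nullity, nullity = 5 − 3 = 2.

2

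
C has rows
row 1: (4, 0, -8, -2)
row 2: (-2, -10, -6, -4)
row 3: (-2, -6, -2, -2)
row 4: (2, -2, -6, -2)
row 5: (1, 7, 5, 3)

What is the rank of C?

Row reduce to echelon form.
R2 ← R2 + (1/2)·R1: [0, -10, -10, -5]
R3 ← R3 + (1/2)·R1: [0, -6, -6, -3]
R4 ← R4 − (1/2)·R1: [0, -2, -2, -1]
R5 ← R5 − (1/4)·R1: [0, 7, 7, 7/2]
R3 ← R3 − (3/5)·R2: [0, 0, 0, 0]
R4 ← R4 − (1/5)·R2: [0, 0, 0, 0]
R5 ← R5 + (7/10)·R2: [0, 0, 0, 0]
Echelon form has 2 nonzero rows, so rank(C) = 2.

2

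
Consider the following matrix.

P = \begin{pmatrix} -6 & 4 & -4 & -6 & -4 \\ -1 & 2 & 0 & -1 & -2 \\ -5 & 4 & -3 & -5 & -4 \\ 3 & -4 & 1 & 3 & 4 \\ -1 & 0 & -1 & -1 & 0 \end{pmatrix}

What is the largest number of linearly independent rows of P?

2

Row reduce to echelon form.
R2 ← R2 − (1/6)·R1: [0, 4/3, 2/3, 0, -4/3]
R3 ← R3 − (5/6)·R1: [0, 2/3, 1/3, 0, -2/3]
R4 ← R4 + (1/2)·R1: [0, -2, -1, 0, 2]
R5 ← R5 − (1/6)·R1: [0, -2/3, -1/3, 0, 2/3]
R3 ← R3 − (1/2)·R2: [0, 0, 0, 0, 0]
R4 ← R4 + (3/2)·R2: [0, 0, 0, 0, 0]
R5 ← R5 + (1/2)·R2: [0, 0, 0, 0, 0]
Echelon form has 2 nonzero rows, so rank(P) = 2.
The rank gives the maximum number of linearly independent rows: 2.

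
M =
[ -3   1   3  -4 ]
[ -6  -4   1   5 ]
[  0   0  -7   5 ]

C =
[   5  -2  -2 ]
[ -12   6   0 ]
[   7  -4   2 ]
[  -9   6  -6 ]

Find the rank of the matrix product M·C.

2

First compute MC:
[[ 30, -24,  36],
 [-20,  14, -16],
 [-94,  58, -44]]
Now row reduce the product.
R2 ← R2 + (2/3)·R1: [0, -2, 8]
R3 ← R3 + (47/15)·R1: [0, -86/5, 344/5]
R3 ← R3 − (43/5)·R2: [0, 0, 0]
2 nonzero rows, so rank(MC) = 2.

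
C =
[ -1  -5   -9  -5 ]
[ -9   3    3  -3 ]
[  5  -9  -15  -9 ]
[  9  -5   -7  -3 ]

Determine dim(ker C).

1

Row reduce to echelon form.
R2 ← R2 − (9)·R1: [0, 48, 84, 42]
R3 ← R3 + (5)·R1: [0, -34, -60, -34]
R4 ← R4 + (9)·R1: [0, -50, -88, -48]
R3 ← R3 + (17/24)·R2: [0, 0, -1/2, -17/4]
R4 ← R4 + (25/24)·R2: [0, 0, -1/2, -17/4]
R4 ← R4 − R3: [0, 0, 0, 0]
3 nonzero rows, so rank(C) = 3.
C has 4 columns; by rank–nullity, nullity = 4 − 3 = 1.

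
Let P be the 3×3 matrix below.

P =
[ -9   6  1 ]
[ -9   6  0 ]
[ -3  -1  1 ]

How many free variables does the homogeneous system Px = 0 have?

0

Row reduce to echelon form.
R2 ← R2 − R1: [0, 0, -1]
R3 ← R3 − (1/3)·R1: [0, -3, 2/3]
Swap R2 ↔ R3
3 nonzero rows, so rank(P) = 3.
P has 3 columns; by rank–nullity, nullity = 3 − 3 = 0.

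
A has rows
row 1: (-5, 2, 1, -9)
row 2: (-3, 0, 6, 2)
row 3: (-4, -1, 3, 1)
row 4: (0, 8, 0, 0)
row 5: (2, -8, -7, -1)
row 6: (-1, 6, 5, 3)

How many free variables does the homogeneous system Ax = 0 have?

Row reduce to echelon form.
R2 ← R2 − (3/5)·R1: [0, -6/5, 27/5, 37/5]
R3 ← R3 − (4/5)·R1: [0, -13/5, 11/5, 41/5]
R5 ← R5 + (2/5)·R1: [0, -36/5, -33/5, -23/5]
R6 ← R6 − (1/5)·R1: [0, 28/5, 24/5, 24/5]
R3 ← R3 − (13/6)·R2: [0, 0, -19/2, -47/6]
R4 ← R4 + (20/3)·R2: [0, 0, 36, 148/3]
R5 ← R5 − (6)·R2: [0, 0, -39, -49]
R6 ← R6 + (14/3)·R2: [0, 0, 30, 118/3]
R4 ← R4 + (72/19)·R3: [0, 0, 0, 1120/57]
R5 ← R5 − (78/19)·R3: [0, 0, 0, -320/19]
R6 ← R6 + (60/19)·R3: [0, 0, 0, 832/57]
R5 ← R5 + (6/7)·R4: [0, 0, 0, 0]
R6 ← R6 − (26/35)·R4: [0, 0, 0, 0]
4 nonzero rows, so rank(A) = 4.
A has 4 columns; by rank–nullity, nullity = 4 − 4 = 0.

0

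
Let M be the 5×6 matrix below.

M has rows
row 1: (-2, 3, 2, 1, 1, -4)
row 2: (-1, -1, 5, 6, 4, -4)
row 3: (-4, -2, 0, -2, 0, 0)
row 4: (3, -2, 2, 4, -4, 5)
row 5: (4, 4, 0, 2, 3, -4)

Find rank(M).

Row reduce to echelon form.
R2 ← R2 − (1/2)·R1: [0, -5/2, 4, 11/2, 7/2, -2]
R3 ← R3 − (2)·R1: [0, -8, -4, -4, -2, 8]
R4 ← R4 + (3/2)·R1: [0, 5/2, 5, 11/2, -5/2, -1]
R5 ← R5 + (2)·R1: [0, 10, 4, 4, 5, -12]
R3 ← R3 − (16/5)·R2: [0, 0, -84/5, -108/5, -66/5, 72/5]
R4 ← R4 + R2: [0, 0, 9, 11, 1, -3]
R5 ← R5 + (4)·R2: [0, 0, 20, 26, 19, -20]
R4 ← R4 + (15/28)·R3: [0, 0, 0, -4/7, -85/14, 33/7]
R5 ← R5 + (25/21)·R3: [0, 0, 0, 2/7, 23/7, -20/7]
R5 ← R5 + (1/2)·R4: [0, 0, 0, 0, 1/4, -1/2]
Echelon form has 5 nonzero rows, so rank(M) = 5.

5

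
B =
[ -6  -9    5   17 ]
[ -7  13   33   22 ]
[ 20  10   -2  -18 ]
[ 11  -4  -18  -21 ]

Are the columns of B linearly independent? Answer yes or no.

yes

Row reduce B to echelon form.
R2 ← R2 − (7/6)·R1: [0, 47/2, 163/6, 13/6]
R3 ← R3 + (10/3)·R1: [0, -20, 44/3, 116/3]
R4 ← R4 + (11/6)·R1: [0, -41/2, -53/6, 61/6]
R3 ← R3 + (40/47)·R2: [0, 0, 1776/47, 1904/47]
R4 ← R4 + (41/47)·R2: [0, 0, 2096/141, 1700/141]
R4 ← R4 − (131/333)·R3: [0, 0, 0, -1292/333]
4 pivots among 4 columns.
Every column is a pivot column, so the columns are linearly independent.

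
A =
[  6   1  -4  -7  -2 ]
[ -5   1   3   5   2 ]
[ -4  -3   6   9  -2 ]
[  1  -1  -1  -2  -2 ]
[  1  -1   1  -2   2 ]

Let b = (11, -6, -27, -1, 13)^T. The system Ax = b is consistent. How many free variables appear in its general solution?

0

Row reduce the augmented matrix [A | b].
R2 ← R2 + (5/6)·R1: [0, 11/6, -1/3, -5/6, 1/3, 19/6]
R3 ← R3 + (2/3)·R1: [0, -7/3, 10/3, 13/3, -10/3, -59/3]
R4 ← R4 − (1/6)·R1: [0, -7/6, -1/3, -5/6, -5/3, -17/6]
R5 ← R5 − (1/6)·R1: [0, -7/6, 5/3, -5/6, 7/3, 67/6]
R3 ← R3 + (14/11)·R2: [0, 0, 32/11, 36/11, -32/11, -172/11]
R4 ← R4 + (7/11)·R2: [0, 0, -6/11, -15/11, -16/11, -9/11]
R5 ← R5 + (7/11)·R2: [0, 0, 16/11, -15/11, 28/11, 145/11]
R4 ← R4 + (3/16)·R3: [0, 0, 0, -3/4, -2, -15/4]
R5 ← R5 − (1/2)·R3: [0, 0, 0, -3, 4, 21]
R5 ← R5 − (4)·R4: [0, 0, 0, 0, 12, 36]
The echelon form has 5 nonzero rows, and every pivot lies in the first 5 columns, so rank(A) = rank([A|b]) = 5.
The system is consistent.
Free variables = (unknowns) − (rank) = 5 − 5 = 0.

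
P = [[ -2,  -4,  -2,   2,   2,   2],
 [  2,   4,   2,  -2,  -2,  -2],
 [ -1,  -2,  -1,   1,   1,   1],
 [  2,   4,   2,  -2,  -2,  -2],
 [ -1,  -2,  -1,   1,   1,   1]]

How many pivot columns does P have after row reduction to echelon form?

1

Row reduce to echelon form.
R2 ← R2 + R1: [0, 0, 0, 0, 0, 0]
R3 ← R3 − (1/2)·R1: [0, 0, 0, 0, 0, 0]
R4 ← R4 + R1: [0, 0, 0, 0, 0, 0]
R5 ← R5 − (1/2)·R1: [0, 0, 0, 0, 0, 0]
Echelon form has 1 nonzero row, so rank(P) = 1.
Each nonzero row contributes one pivot column: 1 pivot columns.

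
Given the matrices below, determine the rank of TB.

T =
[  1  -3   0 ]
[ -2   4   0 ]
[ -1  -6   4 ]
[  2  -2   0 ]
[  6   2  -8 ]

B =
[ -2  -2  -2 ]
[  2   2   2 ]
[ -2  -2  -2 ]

1

First compute TB:
[[ -8,  -8,  -8],
 [ 12,  12,  12],
 [-18, -18, -18],
 [ -8,  -8,  -8],
 [  8,   8,   8]]
Now row reduce the product.
R2 ← R2 + (3/2)·R1: [0, 0, 0]
R3 ← R3 − (9/4)·R1: [0, 0, 0]
R4 ← R4 − R1: [0, 0, 0]
R5 ← R5 + R1: [0, 0, 0]
1 nonzero row, so rank(TB) = 1.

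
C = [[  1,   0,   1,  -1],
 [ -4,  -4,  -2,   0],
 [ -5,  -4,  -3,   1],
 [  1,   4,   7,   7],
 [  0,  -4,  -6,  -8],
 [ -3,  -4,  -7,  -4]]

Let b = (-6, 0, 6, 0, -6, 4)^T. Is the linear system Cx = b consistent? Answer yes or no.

Row reduce the augmented matrix [C | b].
R2 ← R2 + (4)·R1: [0, -4, 2, -4, -24]
R3 ← R3 + (5)·R1: [0, -4, 2, -4, -24]
R4 ← R4 − R1: [0, 4, 6, 8, 6]
R6 ← R6 + (3)·R1: [0, -4, -4, -7, -14]
R3 ← R3 − R2: [0, 0, 0, 0, 0]
R4 ← R4 + R2: [0, 0, 8, 4, -18]
R5 ← R5 − R2: [0, 0, -8, -4, 18]
R6 ← R6 − R2: [0, 0, -6, -3, 10]
Swap R3 ↔ R4
R5 ← R5 + R3: [0, 0, 0, 0, 0]
R6 ← R6 + (3/4)·R3: [0, 0, 0, 0, -7/2]
Swap R4 ↔ R6
The echelon form has 4 nonzero rows; the last pivot sits in the augmented column, so rank(C) = 3 but rank([C|b]) = 4.
Since the ranks differ, the system is inconsistent.

no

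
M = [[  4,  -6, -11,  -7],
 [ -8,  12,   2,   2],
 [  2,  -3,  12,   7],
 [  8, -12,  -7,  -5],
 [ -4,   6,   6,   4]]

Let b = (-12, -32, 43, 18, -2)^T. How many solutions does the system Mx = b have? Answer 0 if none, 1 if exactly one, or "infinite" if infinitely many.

Row reduce the augmented matrix [M | b].
R2 ← R2 + (2)·R1: [0, 0, -20, -12, -56]
R3 ← R3 − (1/2)·R1: [0, 0, 35/2, 21/2, 49]
R4 ← R4 − (2)·R1: [0, 0, 15, 9, 42]
R5 ← R5 + R1: [0, 0, -5, -3, -14]
R3 ← R3 + (7/8)·R2: [0, 0, 0, 0, 0]
R4 ← R4 + (3/4)·R2: [0, 0, 0, 0, 0]
R5 ← R5 − (1/4)·R2: [0, 0, 0, 0, 0]
The echelon form has 2 nonzero rows, and every pivot lies in the first 4 columns, so rank(M) = rank([M|b]) = 2.
The system is consistent.
rank = 2 < 4 unknowns, so there are infinitely many solutions.

infinite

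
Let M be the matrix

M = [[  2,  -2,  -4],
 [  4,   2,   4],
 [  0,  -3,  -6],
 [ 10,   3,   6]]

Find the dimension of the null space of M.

1

Row reduce to echelon form.
R2 ← R2 − (2)·R1: [0, 6, 12]
R4 ← R4 − (5)·R1: [0, 13, 26]
R3 ← R3 + (1/2)·R2: [0, 0, 0]
R4 ← R4 − (13/6)·R2: [0, 0, 0]
2 nonzero rows, so rank(M) = 2.
M has 3 columns; by rank–nullity, nullity = 3 − 2 = 1.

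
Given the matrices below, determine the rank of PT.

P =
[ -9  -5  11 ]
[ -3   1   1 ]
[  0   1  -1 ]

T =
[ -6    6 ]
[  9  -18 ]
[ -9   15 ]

2

First compute PT:
[[-90, 201],
 [ 18, -21],
 [ 18, -33]]
Now row reduce the product.
R2 ← R2 + (1/5)·R1: [0, 96/5]
R3 ← R3 + (1/5)·R1: [0, 36/5]
R3 ← R3 − (3/8)·R2: [0, 0]
2 nonzero rows, so rank(PT) = 2.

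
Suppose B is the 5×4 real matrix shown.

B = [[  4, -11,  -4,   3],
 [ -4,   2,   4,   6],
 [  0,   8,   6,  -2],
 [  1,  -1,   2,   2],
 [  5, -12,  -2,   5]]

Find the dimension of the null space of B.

Row reduce to echelon form.
R2 ← R2 + R1: [0, -9, 0, 9]
R4 ← R4 − (1/4)·R1: [0, 7/4, 3, 5/4]
R5 ← R5 − (5/4)·R1: [0, 7/4, 3, 5/4]
R3 ← R3 + (8/9)·R2: [0, 0, 6, 6]
R4 ← R4 + (7/36)·R2: [0, 0, 3, 3]
R5 ← R5 + (7/36)·R2: [0, 0, 3, 3]
R4 ← R4 − (1/2)·R3: [0, 0, 0, 0]
R5 ← R5 − (1/2)·R3: [0, 0, 0, 0]
3 nonzero rows, so rank(B) = 3.
B has 4 columns; by rank–nullity, nullity = 4 − 3 = 1.

1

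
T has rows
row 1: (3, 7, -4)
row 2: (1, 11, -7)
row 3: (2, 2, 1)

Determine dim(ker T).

0

Row reduce to echelon form.
R2 ← R2 − (1/3)·R1: [0, 26/3, -17/3]
R3 ← R3 − (2/3)·R1: [0, -8/3, 11/3]
R3 ← R3 + (4/13)·R2: [0, 0, 25/13]
3 nonzero rows, so rank(T) = 3.
T has 3 columns; by rank–nullity, nullity = 3 − 3 = 0.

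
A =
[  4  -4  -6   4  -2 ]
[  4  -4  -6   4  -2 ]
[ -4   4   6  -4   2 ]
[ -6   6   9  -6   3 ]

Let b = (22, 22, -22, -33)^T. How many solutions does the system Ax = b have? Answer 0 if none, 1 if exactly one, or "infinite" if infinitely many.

infinite

Row reduce the augmented matrix [A | b].
R2 ← R2 − R1: [0, 0, 0, 0, 0, 0]
R3 ← R3 + R1: [0, 0, 0, 0, 0, 0]
R4 ← R4 + (3/2)·R1: [0, 0, 0, 0, 0, 0]
The echelon form has 1 nonzero rows, and every pivot lies in the first 5 columns, so rank(A) = rank([A|b]) = 1.
The system is consistent.
rank = 1 < 5 unknowns, so there are infinitely many solutions.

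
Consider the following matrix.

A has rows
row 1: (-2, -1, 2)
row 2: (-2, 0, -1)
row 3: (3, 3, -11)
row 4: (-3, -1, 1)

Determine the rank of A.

3

Row reduce to echelon form.
R2 ← R2 − R1: [0, 1, -3]
R3 ← R3 + (3/2)·R1: [0, 3/2, -8]
R4 ← R4 − (3/2)·R1: [0, 1/2, -2]
R3 ← R3 − (3/2)·R2: [0, 0, -7/2]
R4 ← R4 − (1/2)·R2: [0, 0, -1/2]
R4 ← R4 − (1/7)·R3: [0, 0, 0]
Echelon form has 3 nonzero rows, so rank(A) = 3.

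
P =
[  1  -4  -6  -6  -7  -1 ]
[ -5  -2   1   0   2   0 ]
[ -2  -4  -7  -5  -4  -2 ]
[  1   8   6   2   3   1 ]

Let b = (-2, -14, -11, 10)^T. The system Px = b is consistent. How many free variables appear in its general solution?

Row reduce the augmented matrix [P | b].
R2 ← R2 + (5)·R1: [0, -22, -29, -30, -33, -5, -24]
R3 ← R3 + (2)·R1: [0, -12, -19, -17, -18, -4, -15]
R4 ← R4 − R1: [0, 12, 12, 8, 10, 2, 12]
R3 ← R3 − (6/11)·R2: [0, 0, -35/11, -7/11, 0, -14/11, -21/11]
R4 ← R4 + (6/11)·R2: [0, 0, -42/11, -92/11, -8, -8/11, -12/11]
R4 ← R4 − (6/5)·R3: [0, 0, 0, -38/5, -8, 4/5, 6/5]
The echelon form has 4 nonzero rows, and every pivot lies in the first 6 columns, so rank(P) = rank([P|b]) = 4.
The system is consistent.
Free variables = (unknowns) − (rank) = 6 − 4 = 2.

2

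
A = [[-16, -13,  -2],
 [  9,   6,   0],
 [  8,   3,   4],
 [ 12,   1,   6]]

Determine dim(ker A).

Row reduce to echelon form.
R2 ← R2 + (9/16)·R1: [0, -21/16, -9/8]
R3 ← R3 + (1/2)·R1: [0, -7/2, 3]
R4 ← R4 + (3/4)·R1: [0, -35/4, 9/2]
R3 ← R3 − (8/3)·R2: [0, 0, 6]
R4 ← R4 − (20/3)·R2: [0, 0, 12]
R4 ← R4 − (2)·R3: [0, 0, 0]
3 nonzero rows, so rank(A) = 3.
A has 3 columns; by rank–nullity, nullity = 3 − 3 = 0.

0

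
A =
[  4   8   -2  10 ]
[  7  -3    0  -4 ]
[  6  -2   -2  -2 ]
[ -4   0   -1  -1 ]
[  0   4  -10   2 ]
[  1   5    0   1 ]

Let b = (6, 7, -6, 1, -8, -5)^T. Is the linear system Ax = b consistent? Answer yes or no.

no

Row reduce the augmented matrix [A | b].
R2 ← R2 − (7/4)·R1: [0, -17, 7/2, -43/2, -7/2]
R3 ← R3 − (3/2)·R1: [0, -14, 1, -17, -15]
R4 ← R4 + R1: [0, 8, -3, 9, 7]
R6 ← R6 − (1/4)·R1: [0, 3, 1/2, -3/2, -13/2]
R3 ← R3 − (14/17)·R2: [0, 0, -32/17, 12/17, -206/17]
R4 ← R4 + (8/17)·R2: [0, 0, -23/17, -19/17, 91/17]
R5 ← R5 + (4/17)·R2: [0, 0, -156/17, -52/17, -150/17]
R6 ← R6 + (3/17)·R2: [0, 0, 19/17, -90/17, -121/17]
R4 ← R4 − (23/32)·R3: [0, 0, 0, -13/8, 225/16]
R5 ← R5 − (39/8)·R3: [0, 0, 0, -13/2, 201/4]
R6 ← R6 + (19/32)·R3: [0, 0, 0, -39/8, -229/16]
R5 ← R5 − (4)·R4: [0, 0, 0, 0, -6]
R6 ← R6 − (3)·R4: [0, 0, 0, 0, -113/2]
R6 ← R6 − (113/12)·R5: [0, 0, 0, 0, 0]
The echelon form has 5 nonzero rows; the last pivot sits in the augmented column, so rank(A) = 4 but rank([A|b]) = 5.
Since the ranks differ, the system is inconsistent.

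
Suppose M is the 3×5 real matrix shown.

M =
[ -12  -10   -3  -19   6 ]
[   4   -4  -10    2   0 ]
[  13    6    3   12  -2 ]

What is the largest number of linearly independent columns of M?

Row reduce to echelon form.
R2 ← R2 + (1/3)·R1: [0, -22/3, -11, -13/3, 2]
R3 ← R3 + (13/12)·R1: [0, -29/6, -1/4, -103/12, 9/2]
R3 ← R3 − (29/44)·R2: [0, 0, 7, -63/11, 35/11]
Echelon form has 3 nonzero rows, so rank(M) = 3.
The rank gives the maximum number of linearly independent columns: 3.

3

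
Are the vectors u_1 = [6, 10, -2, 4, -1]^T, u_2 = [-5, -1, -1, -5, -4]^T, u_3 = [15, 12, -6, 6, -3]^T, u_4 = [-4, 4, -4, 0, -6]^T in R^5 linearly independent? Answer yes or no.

Form the matrix with these vectors as rows and row reduce.
R2 ← R2 + (5/6)·R1: [0, 22/3, -8/3, -5/3, -29/6]
R3 ← R3 − (5/2)·R1: [0, -13, -1, -4, -1/2]
R4 ← R4 + (2/3)·R1: [0, 32/3, -16/3, 8/3, -20/3]
R3 ← R3 + (39/22)·R2: [0, 0, -63/11, -153/22, -399/44]
R4 ← R4 − (16/11)·R2: [0, 0, -16/11, 56/11, 4/11]
R4 ← R4 − (16/63)·R3: [0, 0, 0, 48/7, 8/3]
4 nonzero rows, so the 4 vectors span a space of dimension 4.
Since 4 = 4, the vectors are linearly independent.

yes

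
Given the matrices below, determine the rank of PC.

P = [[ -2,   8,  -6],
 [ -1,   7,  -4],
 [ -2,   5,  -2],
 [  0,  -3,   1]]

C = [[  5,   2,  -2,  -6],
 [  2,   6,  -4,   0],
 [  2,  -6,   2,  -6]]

First compute PC:
[[ -6,  80, -40,  48],
 [  1,  64, -34,  30],
 [ -4,  38, -20,  24],
 [ -4, -24,  14,  -6]]
Now row reduce the product.
R2 ← R2 + (1/6)·R1: [0, 232/3, -122/3, 38]
R3 ← R3 − (2/3)·R1: [0, -46/3, 20/3, -8]
R4 ← R4 − (2/3)·R1: [0, -232/3, 122/3, -38]
R3 ← R3 + (23/116)·R2: [0, 0, -81/58, -27/58]
R4 ← R4 + R2: [0, 0, 0, 0]
3 nonzero rows, so rank(PC) = 3.

3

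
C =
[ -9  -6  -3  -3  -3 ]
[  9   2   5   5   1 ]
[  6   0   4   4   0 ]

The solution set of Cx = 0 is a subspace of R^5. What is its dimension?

3

Row reduce to echelon form.
R2 ← R2 + R1: [0, -4, 2, 2, -2]
R3 ← R3 + (2/3)·R1: [0, -4, 2, 2, -2]
R3 ← R3 − R2: [0, 0, 0, 0, 0]
2 nonzero rows, so rank(C) = 2.
C has 5 columns; by rank–nullity, nullity = 5 − 2 = 3.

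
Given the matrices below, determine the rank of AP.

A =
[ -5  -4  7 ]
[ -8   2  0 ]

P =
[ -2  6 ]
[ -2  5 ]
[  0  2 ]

First compute AP:
[[ 18, -36],
 [ 12, -38]]
Now row reduce the product.
R2 ← R2 − (2/3)·R1: [0, -14]
2 nonzero rows, so rank(AP) = 2.

2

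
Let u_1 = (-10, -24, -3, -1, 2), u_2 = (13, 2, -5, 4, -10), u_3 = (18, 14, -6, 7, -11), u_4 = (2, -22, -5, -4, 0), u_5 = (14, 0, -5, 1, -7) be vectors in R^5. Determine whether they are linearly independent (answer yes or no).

Form the matrix with these vectors as rows and row reduce.
R2 ← R2 + (13/10)·R1: [0, -146/5, -89/10, 27/10, -37/5]
R3 ← R3 + (9/5)·R1: [0, -146/5, -57/5, 26/5, -37/5]
R4 ← R4 + (1/5)·R1: [0, -134/5, -28/5, -21/5, 2/5]
R5 ← R5 + (7/5)·R1: [0, -168/5, -46/5, -2/5, -21/5]
R3 ← R3 − R2: [0, 0, -5/2, 5/2, 0]
R4 ← R4 − (67/73)·R2: [0, 0, 375/146, -975/146, 525/73]
R5 ← R5 − (84/73)·R2: [0, 0, 76/73, -256/73, 315/73]
R4 ← R4 + (75/73)·R3: [0, 0, 0, -300/73, 525/73]
R5 ← R5 + (152/365)·R3: [0, 0, 0, -180/73, 315/73]
R5 ← R5 − (3/5)·R4: [0, 0, 0, 0, 0]
4 nonzero rows, so the 5 vectors span a space of dimension 4.
Since 4 < 5, the vectors are linearly dependent.

no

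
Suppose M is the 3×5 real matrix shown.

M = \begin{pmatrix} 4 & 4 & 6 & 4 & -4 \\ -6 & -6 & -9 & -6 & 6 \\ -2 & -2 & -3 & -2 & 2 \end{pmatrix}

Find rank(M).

Row reduce to echelon form.
R2 ← R2 + (3/2)·R1: [0, 0, 0, 0, 0]
R3 ← R3 + (1/2)·R1: [0, 0, 0, 0, 0]
Echelon form has 1 nonzero row, so rank(M) = 1.

1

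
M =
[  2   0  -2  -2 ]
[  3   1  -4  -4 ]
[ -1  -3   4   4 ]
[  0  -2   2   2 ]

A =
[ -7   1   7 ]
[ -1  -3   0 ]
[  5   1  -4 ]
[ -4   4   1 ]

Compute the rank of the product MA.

First compute MA:
[[-16,  -8,  20],
 [-26, -20,  33],
 [ 14,  28, -19],
 [  4,  16,  -6]]
Now row reduce the product.
R2 ← R2 − (13/8)·R1: [0, -7, 1/2]
R3 ← R3 + (7/8)·R1: [0, 21, -3/2]
R4 ← R4 + (1/4)·R1: [0, 14, -1]
R3 ← R3 + (3)·R2: [0, 0, 0]
R4 ← R4 + (2)·R2: [0, 0, 0]
2 nonzero rows, so rank(MA) = 2.

2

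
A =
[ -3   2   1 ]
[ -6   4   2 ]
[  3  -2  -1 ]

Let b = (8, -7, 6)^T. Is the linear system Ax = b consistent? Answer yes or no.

no

Row reduce the augmented matrix [A | b].
R2 ← R2 − (2)·R1: [0, 0, 0, -23]
R3 ← R3 + R1: [0, 0, 0, 14]
R3 ← R3 + (14/23)·R2: [0, 0, 0, 0]
The echelon form has 2 nonzero rows; the last pivot sits in the augmented column, so rank(A) = 1 but rank([A|b]) = 2.
Since the ranks differ, the system is inconsistent.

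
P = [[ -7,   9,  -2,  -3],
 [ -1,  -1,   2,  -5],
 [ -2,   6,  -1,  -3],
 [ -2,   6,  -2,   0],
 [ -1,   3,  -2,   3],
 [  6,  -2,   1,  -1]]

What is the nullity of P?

1

Row reduce to echelon form.
R2 ← R2 − (1/7)·R1: [0, -16/7, 16/7, -32/7]
R3 ← R3 − (2/7)·R1: [0, 24/7, -3/7, -15/7]
R4 ← R4 − (2/7)·R1: [0, 24/7, -10/7, 6/7]
R5 ← R5 − (1/7)·R1: [0, 12/7, -12/7, 24/7]
R6 ← R6 + (6/7)·R1: [0, 40/7, -5/7, -25/7]
R3 ← R3 + (3/2)·R2: [0, 0, 3, -9]
R4 ← R4 + (3/2)·R2: [0, 0, 2, -6]
R5 ← R5 + (3/4)·R2: [0, 0, 0, 0]
R6 ← R6 + (5/2)·R2: [0, 0, 5, -15]
R4 ← R4 − (2/3)·R3: [0, 0, 0, 0]
R6 ← R6 − (5/3)·R3: [0, 0, 0, 0]
3 nonzero rows, so rank(P) = 3.
P has 4 columns; by rank–nullity, nullity = 4 − 3 = 1.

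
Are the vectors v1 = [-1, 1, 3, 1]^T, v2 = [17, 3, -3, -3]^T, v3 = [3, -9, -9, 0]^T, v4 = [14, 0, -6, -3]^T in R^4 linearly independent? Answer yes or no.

Form the matrix with these vectors as rows and row reduce.
R2 ← R2 + (17)·R1: [0, 20, 48, 14]
R3 ← R3 + (3)·R1: [0, -6, 0, 3]
R4 ← R4 + (14)·R1: [0, 14, 36, 11]
R3 ← R3 + (3/10)·R2: [0, 0, 72/5, 36/5]
R4 ← R4 − (7/10)·R2: [0, 0, 12/5, 6/5]
R4 ← R4 − (1/6)·R3: [0, 0, 0, 0]
3 nonzero rows, so the 4 vectors span a space of dimension 3.
Since 3 < 4, the vectors are linearly dependent.

no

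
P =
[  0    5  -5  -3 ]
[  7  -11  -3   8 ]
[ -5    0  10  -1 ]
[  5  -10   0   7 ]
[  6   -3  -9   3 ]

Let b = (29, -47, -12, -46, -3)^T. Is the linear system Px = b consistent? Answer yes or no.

yes

Row reduce the augmented matrix [P | b].
Swap R1 ↔ R2
R3 ← R3 + (5/7)·R1: [0, -55/7, 55/7, 33/7, -319/7]
R4 ← R4 − (5/7)·R1: [0, -15/7, 15/7, 9/7, -87/7]
R5 ← R5 − (6/7)·R1: [0, 45/7, -45/7, -27/7, 261/7]
R3 ← R3 + (11/7)·R2: [0, 0, 0, 0, 0]
R4 ← R4 + (3/7)·R2: [0, 0, 0, 0, 0]
R5 ← R5 − (9/7)·R2: [0, 0, 0, 0, 0]
The echelon form has 2 nonzero rows, and every pivot lies in the first 4 columns, so rank(P) = rank([P|b]) = 2.
The system is consistent.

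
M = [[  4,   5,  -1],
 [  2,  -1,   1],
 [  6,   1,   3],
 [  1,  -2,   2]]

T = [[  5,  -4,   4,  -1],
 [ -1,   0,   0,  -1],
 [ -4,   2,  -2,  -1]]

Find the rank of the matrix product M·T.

2

First compute MT:
[[ 19, -18,  18,  -8],
 [  7,  -6,   6,  -2],
 [ 17, -18,  18, -10],
 [ -1,   0,   0,  -1]]
Now row reduce the product.
R2 ← R2 − (7/19)·R1: [0, 12/19, -12/19, 18/19]
R3 ← R3 − (17/19)·R1: [0, -36/19, 36/19, -54/19]
R4 ← R4 + (1/19)·R1: [0, -18/19, 18/19, -27/19]
R3 ← R3 + (3)·R2: [0, 0, 0, 0]
R4 ← R4 + (3/2)·R2: [0, 0, 0, 0]
2 nonzero rows, so rank(MT) = 2.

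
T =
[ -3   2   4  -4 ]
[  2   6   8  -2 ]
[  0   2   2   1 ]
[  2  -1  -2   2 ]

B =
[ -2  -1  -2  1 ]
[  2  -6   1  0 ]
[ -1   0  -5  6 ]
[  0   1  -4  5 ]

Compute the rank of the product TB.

First compute TB:
[[  6, -13,   4,   1],
 [  0, -40, -30,  40],
 [  2, -11, -12,  17],
 [ -4,   6,  -3,   0]]
Now row reduce the product.
R3 ← R3 − (1/3)·R1: [0, -20/3, -40/3, 50/3]
R4 ← R4 + (2/3)·R1: [0, -8/3, -1/3, 2/3]
R3 ← R3 − (1/6)·R2: [0, 0, -25/3, 10]
R4 ← R4 − (1/15)·R2: [0, 0, 5/3, -2]
R4 ← R4 + (1/5)·R3: [0, 0, 0, 0]
3 nonzero rows, so rank(TB) = 3.

3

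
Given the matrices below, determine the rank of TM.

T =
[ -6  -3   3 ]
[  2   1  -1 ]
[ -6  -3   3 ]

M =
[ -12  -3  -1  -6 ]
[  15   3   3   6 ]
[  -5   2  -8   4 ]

First compute TM:
[[ 12,  15, -27,  30],
 [ -4,  -5,   9, -10],
 [ 12,  15, -27,  30]]
Now row reduce the product.
R2 ← R2 + (1/3)·R1: [0, 0, 0, 0]
R3 ← R3 − R1: [0, 0, 0, 0]
1 nonzero row, so rank(TM) = 1.

1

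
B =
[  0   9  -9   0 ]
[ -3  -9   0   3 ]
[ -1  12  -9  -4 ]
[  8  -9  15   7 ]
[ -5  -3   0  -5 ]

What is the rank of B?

3

Row reduce to echelon form.
Swap R1 ↔ R2
R3 ← R3 − (1/3)·R1: [0, 15, -9, -5]
R4 ← R4 + (8/3)·R1: [0, -33, 15, 15]
R5 ← R5 − (5/3)·R1: [0, 12, 0, -10]
R3 ← R3 − (5/3)·R2: [0, 0, 6, -5]
R4 ← R4 + (11/3)·R2: [0, 0, -18, 15]
R5 ← R5 − (4/3)·R2: [0, 0, 12, -10]
R4 ← R4 + (3)·R3: [0, 0, 0, 0]
R5 ← R5 − (2)·R3: [0, 0, 0, 0]
Echelon form has 3 nonzero rows, so rank(B) = 3.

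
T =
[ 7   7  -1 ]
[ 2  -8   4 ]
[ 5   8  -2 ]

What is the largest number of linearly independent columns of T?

Row reduce to echelon form.
R2 ← R2 − (2/7)·R1: [0, -10, 30/7]
R3 ← R3 − (5/7)·R1: [0, 3, -9/7]
R3 ← R3 + (3/10)·R2: [0, 0, 0]
Echelon form has 2 nonzero rows, so rank(T) = 2.
The rank gives the maximum number of linearly independent columns: 2.

2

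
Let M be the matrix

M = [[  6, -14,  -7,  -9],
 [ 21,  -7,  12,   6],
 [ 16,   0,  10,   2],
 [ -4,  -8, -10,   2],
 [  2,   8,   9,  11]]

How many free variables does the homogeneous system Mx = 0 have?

0

Row reduce to echelon form.
R2 ← R2 − (7/2)·R1: [0, 42, 73/2, 75/2]
R3 ← R3 − (8/3)·R1: [0, 112/3, 86/3, 26]
R4 ← R4 + (2/3)·R1: [0, -52/3, -44/3, -4]
R5 ← R5 − (1/3)·R1: [0, 38/3, 34/3, 14]
R3 ← R3 − (8/9)·R2: [0, 0, -34/9, -22/3]
R4 ← R4 + (26/63)·R2: [0, 0, 25/63, 241/21]
R5 ← R5 − (19/63)·R2: [0, 0, 41/126, 113/42]
R4 ← R4 + (25/238)·R3: [0, 0, 0, 182/17]
R5 ← R5 + (41/476)·R3: [0, 0, 0, 35/17]
R5 ← R5 − (5/26)·R4: [0, 0, 0, 0]
4 nonzero rows, so rank(M) = 4.
M has 4 columns; by rank–nullity, nullity = 4 − 4 = 0.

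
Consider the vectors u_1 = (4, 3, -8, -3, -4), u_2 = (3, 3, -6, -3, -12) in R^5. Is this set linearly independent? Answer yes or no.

yes

Form the matrix with these vectors as rows and row reduce.
R2 ← R2 − (3/4)·R1: [0, 3/4, 0, -3/4, -9]
2 nonzero rows, so the 2 vectors span a space of dimension 2.
Since 2 = 2, the vectors are linearly independent.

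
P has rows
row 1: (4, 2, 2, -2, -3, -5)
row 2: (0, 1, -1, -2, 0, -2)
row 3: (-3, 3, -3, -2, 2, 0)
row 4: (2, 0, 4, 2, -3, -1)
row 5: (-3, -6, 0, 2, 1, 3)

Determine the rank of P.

Row reduce to echelon form.
R3 ← R3 + (3/4)·R1: [0, 9/2, -3/2, -7/2, -1/4, -15/4]
R4 ← R4 − (1/2)·R1: [0, -1, 3, 3, -3/2, 3/2]
R5 ← R5 + (3/4)·R1: [0, -9/2, 3/2, 1/2, -5/4, -3/4]
R3 ← R3 − (9/2)·R2: [0, 0, 3, 11/2, -1/4, 21/4]
R4 ← R4 + R2: [0, 0, 2, 1, -3/2, -1/2]
R5 ← R5 + (9/2)·R2: [0, 0, -3, -17/2, -5/4, -39/4]
R4 ← R4 − (2/3)·R3: [0, 0, 0, -8/3, -4/3, -4]
R5 ← R5 + R3: [0, 0, 0, -3, -3/2, -9/2]
R5 ← R5 − (9/8)·R4: [0, 0, 0, 0, 0, 0]
Echelon form has 4 nonzero rows, so rank(P) = 4.

4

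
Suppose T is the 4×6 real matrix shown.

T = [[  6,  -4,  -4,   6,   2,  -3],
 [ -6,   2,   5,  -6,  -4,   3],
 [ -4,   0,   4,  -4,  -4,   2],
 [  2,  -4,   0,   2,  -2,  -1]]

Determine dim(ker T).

4

Row reduce to echelon form.
R2 ← R2 + R1: [0, -2, 1, 0, -2, 0]
R3 ← R3 + (2/3)·R1: [0, -8/3, 4/3, 0, -8/3, 0]
R4 ← R4 − (1/3)·R1: [0, -8/3, 4/3, 0, -8/3, 0]
R3 ← R3 − (4/3)·R2: [0, 0, 0, 0, 0, 0]
R4 ← R4 − (4/3)·R2: [0, 0, 0, 0, 0, 0]
2 nonzero rows, so rank(T) = 2.
T has 6 columns; by rank–nullity, nullity = 6 − 2 = 4.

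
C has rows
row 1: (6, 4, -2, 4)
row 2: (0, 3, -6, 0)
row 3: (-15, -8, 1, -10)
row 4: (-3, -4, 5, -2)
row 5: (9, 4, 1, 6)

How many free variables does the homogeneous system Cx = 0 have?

2

Row reduce to echelon form.
R3 ← R3 + (5/2)·R1: [0, 2, -4, 0]
R4 ← R4 + (1/2)·R1: [0, -2, 4, 0]
R5 ← R5 − (3/2)·R1: [0, -2, 4, 0]
R3 ← R3 − (2/3)·R2: [0, 0, 0, 0]
R4 ← R4 + (2/3)·R2: [0, 0, 0, 0]
R5 ← R5 + (2/3)·R2: [0, 0, 0, 0]
2 nonzero rows, so rank(C) = 2.
C has 4 columns; by rank–nullity, nullity = 4 − 2 = 2.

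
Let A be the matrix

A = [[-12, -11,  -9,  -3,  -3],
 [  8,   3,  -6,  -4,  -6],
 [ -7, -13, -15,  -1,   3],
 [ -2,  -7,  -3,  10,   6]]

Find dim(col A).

Row reduce to echelon form.
R2 ← R2 + (2/3)·R1: [0, -13/3, -12, -6, -8]
R3 ← R3 − (7/12)·R1: [0, -79/12, -39/4, 3/4, 19/4]
R4 ← R4 − (1/6)·R1: [0, -31/6, -3/2, 21/2, 13/2]
R3 ← R3 − (79/52)·R2: [0, 0, 441/52, 513/52, 879/52]
R4 ← R4 − (31/26)·R2: [0, 0, 333/26, 459/26, 417/26]
R4 ← R4 − (74/49)·R3: [0, 0, 0, 135/49, -465/49]
Echelon form has 4 nonzero rows, so rank(A) = 4.
The column space has dimension equal to the rank: 4.

4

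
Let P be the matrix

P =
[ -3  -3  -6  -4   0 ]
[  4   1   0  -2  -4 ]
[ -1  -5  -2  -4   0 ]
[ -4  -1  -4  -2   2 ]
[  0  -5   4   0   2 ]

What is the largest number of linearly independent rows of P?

Row reduce to echelon form.
R2 ← R2 + (4/3)·R1: [0, -3, -8, -22/3, -4]
R3 ← R3 − (1/3)·R1: [0, -4, 0, -8/3, 0]
R4 ← R4 − (4/3)·R1: [0, 3, 4, 10/3, 2]
R3 ← R3 − (4/3)·R2: [0, 0, 32/3, 64/9, 16/3]
R4 ← R4 + R2: [0, 0, -4, -4, -2]
R5 ← R5 − (5/3)·R2: [0, 0, 52/3, 110/9, 26/3]
R4 ← R4 + (3/8)·R3: [0, 0, 0, -4/3, 0]
R5 ← R5 − (13/8)·R3: [0, 0, 0, 2/3, 0]
R5 ← R5 + (1/2)·R4: [0, 0, 0, 0, 0]
Echelon form has 4 nonzero rows, so rank(P) = 4.
The rank gives the maximum number of linearly independent rows: 4.

4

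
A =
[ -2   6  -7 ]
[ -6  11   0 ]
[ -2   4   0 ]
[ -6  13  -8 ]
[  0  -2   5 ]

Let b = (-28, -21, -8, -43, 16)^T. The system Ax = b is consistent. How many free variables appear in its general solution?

0

Row reduce the augmented matrix [A | b].
R2 ← R2 − (3)·R1: [0, -7, 21, 63]
R3 ← R3 − R1: [0, -2, 7, 20]
R4 ← R4 − (3)·R1: [0, -5, 13, 41]
R3 ← R3 − (2/7)·R2: [0, 0, 1, 2]
R4 ← R4 − (5/7)·R2: [0, 0, -2, -4]
R5 ← R5 − (2/7)·R2: [0, 0, -1, -2]
R4 ← R4 + (2)·R3: [0, 0, 0, 0]
R5 ← R5 + R3: [0, 0, 0, 0]
The echelon form has 3 nonzero rows, and every pivot lies in the first 3 columns, so rank(A) = rank([A|b]) = 3.
The system is consistent.
Free variables = (unknowns) − (rank) = 3 − 3 = 0.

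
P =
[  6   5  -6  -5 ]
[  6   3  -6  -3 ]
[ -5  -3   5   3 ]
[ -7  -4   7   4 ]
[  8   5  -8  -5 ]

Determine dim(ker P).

Row reduce to echelon form.
R2 ← R2 − R1: [0, -2, 0, 2]
R3 ← R3 + (5/6)·R1: [0, 7/6, 0, -7/6]
R4 ← R4 + (7/6)·R1: [0, 11/6, 0, -11/6]
R5 ← R5 − (4/3)·R1: [0, -5/3, 0, 5/3]
R3 ← R3 + (7/12)·R2: [0, 0, 0, 0]
R4 ← R4 + (11/12)·R2: [0, 0, 0, 0]
R5 ← R5 − (5/6)·R2: [0, 0, 0, 0]
2 nonzero rows, so rank(P) = 2.
P has 4 columns; by rank–nullity, nullity = 4 − 2 = 2.

2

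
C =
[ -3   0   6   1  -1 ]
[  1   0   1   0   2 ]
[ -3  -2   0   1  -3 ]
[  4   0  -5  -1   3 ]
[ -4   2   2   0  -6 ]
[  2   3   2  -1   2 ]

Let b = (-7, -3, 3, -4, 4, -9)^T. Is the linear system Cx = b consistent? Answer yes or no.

Row reduce the augmented matrix [C | b].
R2 ← R2 + (1/3)·R1: [0, 0, 3, 1/3, 5/3, -16/3]
R3 ← R3 − R1: [0, -2, -6, 0, -2, 10]
R4 ← R4 + (4/3)·R1: [0, 0, 3, 1/3, 5/3, -40/3]
R5 ← R5 − (4/3)·R1: [0, 2, -6, -4/3, -14/3, 40/3]
R6 ← R6 + (2/3)·R1: [0, 3, 6, -1/3, 4/3, -41/3]
Swap R2 ↔ R3
R5 ← R5 + R2: [0, 0, -12, -4/3, -20/3, 70/3]
R6 ← R6 + (3/2)·R2: [0, 0, -3, -1/3, -5/3, 4/3]
R4 ← R4 − R3: [0, 0, 0, 0, 0, -8]
R5 ← R5 + (4)·R3: [0, 0, 0, 0, 0, 2]
R6 ← R6 + R3: [0, 0, 0, 0, 0, -4]
R5 ← R5 + (1/4)·R4: [0, 0, 0, 0, 0, 0]
R6 ← R6 − (1/2)·R4: [0, 0, 0, 0, 0, 0]
The echelon form has 4 nonzero rows; the last pivot sits in the augmented column, so rank(C) = 3 but rank([C|b]) = 4.
Since the ranks differ, the system is inconsistent.

no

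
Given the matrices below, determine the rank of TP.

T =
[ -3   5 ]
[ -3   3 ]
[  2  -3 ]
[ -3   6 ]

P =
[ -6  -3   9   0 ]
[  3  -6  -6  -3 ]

2

First compute TP:
[[ 33, -21, -57, -15],
 [ 27,  -9, -45,  -9],
 [-21,  12,  36,   9],
 [ 36, -27, -63, -18]]
Now row reduce the product.
R2 ← R2 − (9/11)·R1: [0, 90/11, 18/11, 36/11]
R3 ← R3 + (7/11)·R1: [0, -15/11, -3/11, -6/11]
R4 ← R4 − (12/11)·R1: [0, -45/11, -9/11, -18/11]
R3 ← R3 + (1/6)·R2: [0, 0, 0, 0]
R4 ← R4 + (1/2)·R2: [0, 0, 0, 0]
2 nonzero rows, so rank(TP) = 2.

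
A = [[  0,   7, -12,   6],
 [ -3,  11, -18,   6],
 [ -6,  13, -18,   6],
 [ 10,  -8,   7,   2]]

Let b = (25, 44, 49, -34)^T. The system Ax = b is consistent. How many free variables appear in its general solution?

1

Row reduce the augmented matrix [A | b].
Swap R1 ↔ R2
R3 ← R3 − (2)·R1: [0, -9, 18, -6, -39]
R4 ← R4 + (10/3)·R1: [0, 86/3, -53, 22, 338/3]
R3 ← R3 + (9/7)·R2: [0, 0, 18/7, 12/7, -48/7]
R4 ← R4 − (86/21)·R2: [0, 0, -27/7, -18/7, 72/7]
R4 ← R4 + (3/2)·R3: [0, 0, 0, 0, 0]
The echelon form has 3 nonzero rows, and every pivot lies in the first 4 columns, so rank(A) = rank([A|b]) = 3.
The system is consistent.
Free variables = (unknowns) − (rank) = 4 − 3 = 1.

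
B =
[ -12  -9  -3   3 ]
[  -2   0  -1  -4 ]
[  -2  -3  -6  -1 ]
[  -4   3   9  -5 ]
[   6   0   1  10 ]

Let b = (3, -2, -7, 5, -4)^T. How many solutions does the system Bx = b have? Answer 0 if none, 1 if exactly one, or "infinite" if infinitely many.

Row reduce the augmented matrix [B | b].
R2 ← R2 − (1/6)·R1: [0, 3/2, -1/2, -9/2, -5/2]
R3 ← R3 − (1/6)·R1: [0, -3/2, -11/2, -3/2, -15/2]
R4 ← R4 − (1/3)·R1: [0, 6, 10, -6, 4]
R5 ← R5 + (1/2)·R1: [0, -9/2, -1/2, 23/2, -5/2]
R3 ← R3 + R2: [0, 0, -6, -6, -10]
R4 ← R4 − (4)·R2: [0, 0, 12, 12, 14]
R5 ← R5 + (3)·R2: [0, 0, -2, -2, -10]
R4 ← R4 + (2)·R3: [0, 0, 0, 0, -6]
R5 ← R5 − (1/3)·R3: [0, 0, 0, 0, -20/3]
R5 ← R5 − (10/9)·R4: [0, 0, 0, 0, 0]
The echelon form has 4 nonzero rows; the last pivot sits in the augmented column, so rank(B) = 3 but rank([B|b]) = 4.
Since the ranks differ, the system is inconsistent.
It has no solutions.

0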